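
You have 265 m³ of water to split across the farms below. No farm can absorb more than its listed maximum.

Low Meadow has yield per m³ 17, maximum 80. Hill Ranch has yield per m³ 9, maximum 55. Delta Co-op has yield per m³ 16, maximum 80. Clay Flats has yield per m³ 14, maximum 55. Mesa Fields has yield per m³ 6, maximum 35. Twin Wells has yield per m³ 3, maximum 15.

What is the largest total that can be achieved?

Rank by yield per m³: Low Meadow 17 > Delta Co-op 16 > Clay Flats 14 > Hill Ranch 9 > Mesa Fields 6 > Twin Wells 3.
Give Low Meadow 80 to hit its cap of 80 — 185 left.
Delta Co-op: +80 to 80 (cap) — 105 left.
Clay Flats: +55 to 55 (cap) — 50 left.
Only 50 left; Hill Ranch takes them to reach 50.
Total = 17×80 + 9×50 + 16×80 + 14×55 = 3860.

3860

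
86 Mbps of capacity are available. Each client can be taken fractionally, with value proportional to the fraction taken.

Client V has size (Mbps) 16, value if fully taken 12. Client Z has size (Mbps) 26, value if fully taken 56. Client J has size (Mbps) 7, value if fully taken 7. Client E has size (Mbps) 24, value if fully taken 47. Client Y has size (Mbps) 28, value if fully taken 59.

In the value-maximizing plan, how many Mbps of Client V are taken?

1

Sort by value density: Client Z 56/26≈2.15, Client Y 59/28≈2.11, Client E 47/24≈1.96, Client J 7/7≈1, Client V 12/16≈0.75.
Take all of Client Z (26 Mbps, value 56) ; 60 Mbps left.
All 28 Mbps of Client Y fit (value 59) ; 32 remain.
Take all of Client E (24 Mbps, value 47) ; 8 Mbps left.
All 7 Mbps of Client J fit (value 7) ; 1 remain.
Fill the last 1 Mbps with part of Client V: 1/16 of it earns 0.75.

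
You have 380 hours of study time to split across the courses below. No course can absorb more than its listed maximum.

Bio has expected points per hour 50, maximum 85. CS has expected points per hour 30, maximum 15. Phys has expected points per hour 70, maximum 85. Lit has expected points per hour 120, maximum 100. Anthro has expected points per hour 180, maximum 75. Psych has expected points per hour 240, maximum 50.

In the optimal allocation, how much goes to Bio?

70

Rank by expected points per hour: Psych 240 > Anthro 180 > Lit 120 > Phys 70 > Bio 50 > CS 30.
Psych: +50 to 50 (cap) — 330 left.
Anthro: +75 to 75 (cap) — 255 left.
Give Lit 100 to hit its cap of 100 — 155 left.
Phys takes 85 to reach its cap of 85 — 70 left.
Bio has room for 85 but only 70 remain, so it gets 70.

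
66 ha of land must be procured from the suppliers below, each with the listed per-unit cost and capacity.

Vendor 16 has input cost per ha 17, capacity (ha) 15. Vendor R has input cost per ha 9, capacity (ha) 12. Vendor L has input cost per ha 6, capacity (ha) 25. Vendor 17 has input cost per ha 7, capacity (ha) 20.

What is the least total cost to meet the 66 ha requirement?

Use suppliers in increasing cost order.
Vendor L (6): use full 25 ; 41 ha to go.
Vendor 17 at 7: take all 20 ha ; 21 still needed.
Vendor R at 9: take all 12 ha ; 9 still needed.
Take 9 from Vendor 16 at 17 to finish.
Cost = 25×6 + 20×7 + 12×9 + 9×17 = 551.

551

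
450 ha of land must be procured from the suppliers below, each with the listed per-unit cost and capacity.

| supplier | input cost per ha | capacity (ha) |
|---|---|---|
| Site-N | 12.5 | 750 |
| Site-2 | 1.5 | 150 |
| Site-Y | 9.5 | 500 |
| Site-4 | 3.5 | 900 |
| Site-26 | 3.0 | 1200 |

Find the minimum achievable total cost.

1125

Fill from the cheapest supplier first.
Site-2 (1.5): use full 150 — 300 ha to go.
Site-26 (3.0): take the remaining 300 — done.
Site-4, Site-Y, Site-N: unused.
Cost = 150×1.5 + 300×3.0 = 1125.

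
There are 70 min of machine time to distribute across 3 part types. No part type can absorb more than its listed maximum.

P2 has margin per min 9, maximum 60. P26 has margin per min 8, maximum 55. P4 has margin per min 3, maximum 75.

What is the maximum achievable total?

Highest margin per min first: P2 9 > P26 8 > P4 3.
P2: +60 to 60 (cap) → 10 left.
P26 has room for 55 but only 10 remain, so it gets 10.
Total = 9×60 + 8×10 = 620.

620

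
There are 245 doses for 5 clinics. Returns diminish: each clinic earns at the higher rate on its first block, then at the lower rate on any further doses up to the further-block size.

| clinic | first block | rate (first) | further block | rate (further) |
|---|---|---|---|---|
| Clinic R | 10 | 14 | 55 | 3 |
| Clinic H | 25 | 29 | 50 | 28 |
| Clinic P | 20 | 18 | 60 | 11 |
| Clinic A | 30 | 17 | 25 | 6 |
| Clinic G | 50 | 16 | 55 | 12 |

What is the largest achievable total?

4650

Order all 10 blocks by rate: Clinic H/tier1 29 > Clinic H/tier2 28 > Clinic P/tier1 18 > Clinic A/tier1 17 > Clinic G/tier1 16 > Clinic R/tier1 14 > Clinic G/tier2 12 > Clinic P/tier2 11 > Clinic A/tier2 6 > Clinic R/tier2 3.
Clinic H/tier1 (29): +25 — 220 left.
Clinic H/tier2 (28): +50 — 170 left.
Clinic P/tier1 (18): +20 — 150 left.
Clinic A/tier1 (17): +30 — 120 left.
Clinic G tier1 at 16: fill all 50 — 70 left.
Clinic R tier1 at 14: fill all 10 — 60 left.
Clinic G/tier2 (12): +55 — 5 left.
Clinic P/tier2: +5 of 60 at 11; pool empty.
Total = 29×25 + 28×50 + 18×20 + 17×30 + 16×50 + 14×10 + 12×55 + 11×5 = 4650.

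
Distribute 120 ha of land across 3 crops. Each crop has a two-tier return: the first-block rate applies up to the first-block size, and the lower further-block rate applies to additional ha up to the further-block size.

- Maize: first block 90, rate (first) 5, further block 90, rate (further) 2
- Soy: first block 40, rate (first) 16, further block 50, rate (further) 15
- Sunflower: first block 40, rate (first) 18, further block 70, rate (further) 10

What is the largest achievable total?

1960

Treat each block as its own option and order by rate: Sunflower/first 18 > Soy/first 16 > Soy/second 15 > Sunflower/second 10 > Maize/first 5 > Maize/second 2.
Sunflower first at 18: fill all 40 → 80 left.
Soy first at 16: fill all 40 → 40 left.
Soy second at 15: only 40 left, fill 40.
Total = 18×40 + 16×40 + 15×40 = 1960.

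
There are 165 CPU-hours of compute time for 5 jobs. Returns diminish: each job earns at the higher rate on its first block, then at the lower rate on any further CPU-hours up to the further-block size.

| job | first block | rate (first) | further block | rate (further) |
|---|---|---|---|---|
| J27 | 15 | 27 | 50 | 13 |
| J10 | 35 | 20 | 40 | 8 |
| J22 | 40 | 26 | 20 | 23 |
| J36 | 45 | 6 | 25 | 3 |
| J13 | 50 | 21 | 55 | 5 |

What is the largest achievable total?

Order all 10 blocks by rate: J27/tier1 27 > J22/tier1 26 > J22/tier2 23 > J13/tier1 21 > J10/tier1 20 > J27/tier2 13 > J10/tier2 8 > J36/tier1 6 > J13/tier2 5 > J36/tier2 3.
J27 tier1 at 27: fill all 15 — 150 left.
J22/tier1 (26): +40 — 110 left.
J22 tier2 at 23: fill all 20 — 90 left.
Fill J13 tier1 block (50 at 21) — 40 left.
J10 tier1 at 20: fill all 35 — 5 left.
J27 tier2 at 13: only 5 left, fill 5.
Total = 27×15 + 26×40 + 23×20 + 21×50 + 20×35 + 13×5 = 3720.

3720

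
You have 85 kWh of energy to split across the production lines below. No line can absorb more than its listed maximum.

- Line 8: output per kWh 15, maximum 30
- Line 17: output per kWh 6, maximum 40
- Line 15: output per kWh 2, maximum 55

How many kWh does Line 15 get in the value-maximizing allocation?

Highest output per kWh first: Line 8 15 > Line 17 6 > Line 15 2.
Give Line 8 30 to hit its cap of 30 → 55 left.
Line 17 takes 40 to reach its cap of 40 → 15 left.
Only 15 left; Line 15 takes them to reach 15.

15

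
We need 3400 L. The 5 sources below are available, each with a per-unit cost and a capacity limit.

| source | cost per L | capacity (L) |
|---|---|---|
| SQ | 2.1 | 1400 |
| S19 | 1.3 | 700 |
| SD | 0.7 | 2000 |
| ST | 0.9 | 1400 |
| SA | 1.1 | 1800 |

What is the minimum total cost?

2660

Fill from the cheapest source first.
Take 2000 from SD at 0.7 — need 1400 more.
ST at 0.9: take all 1400 L — 0 still needed.
SA, S19, SQ: unused.
Cost = 2000×0.7 + 1400×0.9 = 2660.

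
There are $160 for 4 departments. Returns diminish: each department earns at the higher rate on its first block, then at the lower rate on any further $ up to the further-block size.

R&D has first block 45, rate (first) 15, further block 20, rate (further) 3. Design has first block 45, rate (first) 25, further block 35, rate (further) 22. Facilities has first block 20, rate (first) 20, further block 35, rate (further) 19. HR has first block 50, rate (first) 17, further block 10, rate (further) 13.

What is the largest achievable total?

Order all 8 blocks by rate: Design/T1 25 > Design/T2 22 > Facilities/T1 20 > Facilities/T2 19 > HR/T1 17 > R&D/T1 15 > HR/T2 13 > R&D/T2 3.
Design/T1 (25): +45 — 115 left.
Fill Design T2 block (35 at 22) — 80 left.
Fill Facilities T1 block (20 at 20) — 60 left.
Fill Facilities T2 block (35 at 19) — 25 left.
HR T1 at 17: only 25 left, fill 25.
Total = 25×45 + 22×35 + 20×20 + 19×35 + 17×25 = 3385.

3385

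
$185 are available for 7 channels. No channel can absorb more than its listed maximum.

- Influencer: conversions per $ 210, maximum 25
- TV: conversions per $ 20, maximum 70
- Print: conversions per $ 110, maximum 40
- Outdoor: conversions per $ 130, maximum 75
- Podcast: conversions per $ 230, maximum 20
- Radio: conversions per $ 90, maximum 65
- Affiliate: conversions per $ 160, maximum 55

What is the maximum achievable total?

29500

Highest conversions per $ first: Podcast 230 > Influencer 210 > Affiliate 160 > Outdoor 130 > Print 110 > Radio 90 > TV 20.
Give Podcast 20 to hit its cap of 20 ; 165 left.
Give Influencer 25 to hit its cap of 25 ; 140 left.
Affiliate: +55 to 55 (cap) ; 85 left.
Outdoor takes 75 to reach its cap of 75 ; 10 left.
Only 10 left; Print takes them to reach 10.
Total = 210×25 + 110×10 + 130×75 + 230×20 + 160×55 = 29500.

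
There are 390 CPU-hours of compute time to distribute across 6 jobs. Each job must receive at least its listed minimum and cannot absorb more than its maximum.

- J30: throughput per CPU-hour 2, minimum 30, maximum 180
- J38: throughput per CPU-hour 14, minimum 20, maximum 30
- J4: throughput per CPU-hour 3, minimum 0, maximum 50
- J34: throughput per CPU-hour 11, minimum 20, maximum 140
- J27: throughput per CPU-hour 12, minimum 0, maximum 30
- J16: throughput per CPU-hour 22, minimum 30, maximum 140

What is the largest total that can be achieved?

5520

Meeting every minimum uses 30+20+0+20+0+30 = 100 CPU-hours, leaving 290.
Order the jobs by throughput per CPU-hour: J16 22 > J38 14 > J27 12 > J34 11 > J4 3 > J30 2.
Give J16 110 more to hit its cap of 140 — 180 left.
J38 takes 10 more to reach its cap of 30 — 170 left.
J27 takes 30 more to reach its cap of 30 — 140 left.
J34: +120 to 140 (cap) — 20 left.
J4 has room for 50 more but only 20 remain, so it gets 20.
Total = 2×30 + 14×30 + 3×20 + 11×140 + 12×30 + 22×140 = 5520.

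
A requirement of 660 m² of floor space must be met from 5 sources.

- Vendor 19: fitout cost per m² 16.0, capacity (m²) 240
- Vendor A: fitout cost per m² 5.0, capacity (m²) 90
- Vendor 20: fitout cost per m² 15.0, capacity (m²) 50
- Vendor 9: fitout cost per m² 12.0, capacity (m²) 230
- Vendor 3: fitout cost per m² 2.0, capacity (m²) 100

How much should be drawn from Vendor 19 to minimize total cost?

190

Use sources in increasing cost order.
Vendor 3 (2.0): use full 100 ; 560 m² to go.
Take 90 from Vendor A at 5.0 ; need 470 more.
Take 230 from Vendor 9 at 12.0 ; need 240 more.
Vendor 20 (15.0): use full 50 ; 190 m² to go.
Vendor 19 at 16.0: take 190 of its 240 ; requirement met.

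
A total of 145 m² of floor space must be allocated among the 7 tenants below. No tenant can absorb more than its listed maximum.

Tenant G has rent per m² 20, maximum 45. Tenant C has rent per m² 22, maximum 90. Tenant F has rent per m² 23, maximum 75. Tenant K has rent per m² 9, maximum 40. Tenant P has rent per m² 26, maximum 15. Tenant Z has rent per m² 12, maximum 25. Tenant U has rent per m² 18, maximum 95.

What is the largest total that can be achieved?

3325

Order the tenants by rent per m²: Tenant P 26 > Tenant F 23 > Tenant C 22 > Tenant G 20 > Tenant U 18 > Tenant Z 12 > Tenant K 9.
Tenant P: +15 to 15 (cap) ; 130 left.
Tenant F takes 75 to reach its cap of 75 ; 55 left.
Only 55 left; Tenant C takes them to reach 55.
Total = 22×55 + 23×75 + 26×15 = 3325.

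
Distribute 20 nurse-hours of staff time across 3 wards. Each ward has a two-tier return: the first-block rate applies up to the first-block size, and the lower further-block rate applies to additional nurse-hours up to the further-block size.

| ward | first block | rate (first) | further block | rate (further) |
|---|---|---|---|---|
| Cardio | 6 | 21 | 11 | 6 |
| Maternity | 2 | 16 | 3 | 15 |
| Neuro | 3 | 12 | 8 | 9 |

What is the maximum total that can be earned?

293

Treat each block as its own option and order by rate: Cardio/first 21 > Maternity/first 16 > Maternity/second 15 > Neuro/first 12 > Neuro/second 9 > Cardio/second 6.
Fill Cardio first block (6 at 21) — 14 left.
Maternity first at 16: fill all 2 — 12 left.
Fill Maternity second block (3 at 15) — 9 left.
Neuro first at 12: fill all 3 — 6 left.
6 remain; put them into Neuro second at 9.
Total = 21×6 + 16×2 + 15×3 + 12×3 + 9×6 = 293.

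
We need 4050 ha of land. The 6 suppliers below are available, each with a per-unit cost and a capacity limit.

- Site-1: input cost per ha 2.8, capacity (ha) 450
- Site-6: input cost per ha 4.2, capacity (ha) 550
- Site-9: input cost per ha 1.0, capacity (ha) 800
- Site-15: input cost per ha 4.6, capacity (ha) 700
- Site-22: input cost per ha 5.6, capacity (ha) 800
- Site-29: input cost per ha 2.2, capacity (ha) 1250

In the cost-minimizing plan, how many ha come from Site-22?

300

Use suppliers in increasing cost order.
Site-9 (1.0): use full 800 ; 3250 ha to go.
Take 1250 from Site-29 at 2.2 ; need 2000 more.
Site-1 (2.8): use full 450 ; 1550 ha to go.
Site-6 at 4.2: take all 550 ha ; 1000 still needed.
Take 700 from Site-15 at 4.6 ; need 300 more.
Site-22 (5.6): take the remaining 300 ; done.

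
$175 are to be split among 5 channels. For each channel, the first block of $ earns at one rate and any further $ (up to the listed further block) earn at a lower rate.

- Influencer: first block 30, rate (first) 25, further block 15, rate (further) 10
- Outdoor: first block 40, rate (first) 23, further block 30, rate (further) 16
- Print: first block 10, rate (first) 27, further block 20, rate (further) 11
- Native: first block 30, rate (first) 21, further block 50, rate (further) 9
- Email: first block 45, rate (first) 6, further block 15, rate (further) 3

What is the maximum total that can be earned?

3420

Rank every tier by rate: Print/tier1 27 > Influencer/tier1 25 > Outdoor/tier1 23 > Native/tier1 21 > Outdoor/tier2 16 > Print/tier2 11 > Influencer/tier2 10 > Native/tier2 9 > Email/tier1 6 > Email/tier2 3.
Print tier1 at 27: fill all 10 ; 165 left.
Fill Influencer tier1 block (30 at 25) ; 135 left.
Outdoor tier1 at 23: fill all 40 ; 95 left.
Fill Native tier1 block (30 at 21) ; 65 left.
Outdoor tier2 at 16: fill all 30 ; 35 left.
Print tier2 at 11: fill all 20 ; 15 left.
Influencer/tier2 (10): +15 ; 0 left.
Total = 27×10 + 25×30 + 23×40 + 21×30 + 16×30 + 11×20 + 10×15 = 3420.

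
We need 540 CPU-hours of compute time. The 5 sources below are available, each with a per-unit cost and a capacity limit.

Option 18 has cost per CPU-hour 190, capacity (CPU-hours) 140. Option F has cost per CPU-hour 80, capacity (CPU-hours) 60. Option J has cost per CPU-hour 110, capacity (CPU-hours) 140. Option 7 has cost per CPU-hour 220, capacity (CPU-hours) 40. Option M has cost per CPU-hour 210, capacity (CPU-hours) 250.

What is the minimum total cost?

Use sources in increasing cost order.
Take 60 from Option F at 80 — need 480 more.
Take 140 from Option J at 110 — need 340 more.
Take 140 from Option 18 at 190 — need 200 more.
Option M (210): take the remaining 200 — done.
Option 7: unused.
Cost = 60×80 + 140×110 + 140×190 + 200×210 = 88800.

88800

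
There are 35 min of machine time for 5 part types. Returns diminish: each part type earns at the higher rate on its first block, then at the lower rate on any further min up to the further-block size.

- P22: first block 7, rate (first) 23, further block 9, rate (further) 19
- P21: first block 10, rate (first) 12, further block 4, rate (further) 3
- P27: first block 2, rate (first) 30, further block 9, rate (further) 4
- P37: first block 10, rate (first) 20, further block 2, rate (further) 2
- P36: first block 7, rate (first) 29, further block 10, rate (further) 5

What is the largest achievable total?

795

Rank every tier by rate: P27/T1 30 > P36/T1 29 > P22/T1 23 > P37/T1 20 > P22/T2 19 > P21/T1 12 > P36/T2 5 > P27/T2 4 > P21/T2 3 > P37/T2 2.
P27/T1 (30): +2 → 33 left.
P36/T1 (29): +7 → 26 left.
P22 T1 at 23: fill all 7 → 19 left.
Fill P37 T1 block (10 at 20) → 9 left.
P22/T2 (19): +9 → 0 left.
Total = 30×2 + 29×7 + 23×7 + 20×10 + 19×9 = 795.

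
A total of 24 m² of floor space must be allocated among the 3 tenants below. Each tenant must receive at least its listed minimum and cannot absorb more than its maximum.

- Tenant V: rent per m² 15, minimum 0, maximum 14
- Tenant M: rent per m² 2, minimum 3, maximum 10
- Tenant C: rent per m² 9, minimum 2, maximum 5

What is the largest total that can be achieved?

265

Meeting every minimum uses 0+3+2 = 5 m², leaving 19.
Rank by rent per m²: Tenant V 15 > Tenant C 9 > Tenant M 2.
Give Tenant V 14 more to hit its cap of 14 → 5 left.
Tenant C takes 3 more to reach its cap of 5 → 2 left.
Only 2 left; Tenant M takes them to reach 5.
Total = 15×14 + 2×5 + 9×5 = 265.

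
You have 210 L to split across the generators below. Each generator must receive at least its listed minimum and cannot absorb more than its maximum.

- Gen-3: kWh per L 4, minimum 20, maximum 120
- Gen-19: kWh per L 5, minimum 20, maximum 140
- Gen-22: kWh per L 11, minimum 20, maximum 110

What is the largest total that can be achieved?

1690

Meeting every minimum uses 20+20+20 = 60 L, leaving 150.
Highest kWh per L first: Gen-22 11 > Gen-19 5 > Gen-3 4.
Gen-22: +90 to 110 (cap) ; 60 left.
Gen-19 has room for 120 more but only 60 remain, so it gets 80.
Total = 4×20 + 5×80 + 11×110 = 1690.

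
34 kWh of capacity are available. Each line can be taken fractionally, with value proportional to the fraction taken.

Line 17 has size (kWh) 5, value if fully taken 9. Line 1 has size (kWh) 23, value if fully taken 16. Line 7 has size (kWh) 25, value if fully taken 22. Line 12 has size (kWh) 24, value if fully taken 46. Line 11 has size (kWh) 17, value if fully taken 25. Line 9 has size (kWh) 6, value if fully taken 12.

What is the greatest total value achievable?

Rank by value-to-size ratio: Line 9 12/6≈2, Line 12 46/24≈1.92, Line 17 9/5≈1.8, Line 11 25/17≈1.47, Line 7 22/25≈0.88, Line 1 16/23≈0.696.
Line 9: take in full, 6 kWh for value 12 — 28 left.
All 24 kWh of Line 12 fit (value 46) — 4 remain.
Only 4 kWh remain; take 4/5 of Line 17 for value 9×4/5 = 7.2.
Total value = 65.2.

65.2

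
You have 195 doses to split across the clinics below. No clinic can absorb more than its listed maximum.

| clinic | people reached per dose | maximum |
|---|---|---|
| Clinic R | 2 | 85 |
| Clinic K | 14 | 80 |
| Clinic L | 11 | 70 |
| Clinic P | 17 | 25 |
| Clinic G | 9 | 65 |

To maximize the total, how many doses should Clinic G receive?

20

Highest people reached per dose first: Clinic P 17 > Clinic K 14 > Clinic L 11 > Clinic G 9 > Clinic R 2.
Give Clinic P 25 to hit its cap of 25 — 170 left.
Clinic K takes 80 to reach its cap of 80 — 90 left.
Give Clinic L 70 to hit its cap of 70 — 20 left.
Clinic G: +20 (room for 65) → 20. Pool exhausted.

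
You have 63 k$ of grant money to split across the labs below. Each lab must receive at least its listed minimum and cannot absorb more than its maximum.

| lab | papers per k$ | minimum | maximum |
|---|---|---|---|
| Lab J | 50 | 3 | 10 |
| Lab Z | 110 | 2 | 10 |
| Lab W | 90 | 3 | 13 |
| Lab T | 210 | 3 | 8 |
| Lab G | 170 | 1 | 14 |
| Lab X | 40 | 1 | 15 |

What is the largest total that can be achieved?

Meeting every minimum uses 3+2+3+3+1+1 = 13 k$, leaving 50.
Order the labs by papers per k$: Lab T 210 > Lab G 170 > Lab Z 110 > Lab W 90 > Lab J 50 > Lab X 40.
Lab T: +5 to 8 (cap) ; 45 left.
Lab G: +13 to 14 (cap) ; 32 left.
Give Lab Z 8 more to hit its cap of 10 ; 24 left.
Give Lab W 10 more to hit its cap of 13 ; 14 left.
Give Lab J 7 more to hit its cap of 10 ; 7 left.
Lab X has room for 14 more but only 7 remain, so it gets 8.
Total = 50×10 + 110×10 + 90×13 + 210×8 + 170×14 + 40×8 = 7150.

7150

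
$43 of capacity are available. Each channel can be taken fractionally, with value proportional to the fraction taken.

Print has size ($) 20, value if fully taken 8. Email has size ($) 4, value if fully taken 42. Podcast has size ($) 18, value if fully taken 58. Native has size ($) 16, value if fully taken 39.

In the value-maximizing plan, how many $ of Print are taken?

5

Rank by value-to-size ratio: Email 42/4≈10.5, Podcast 58/18≈3.22, Native 39/16≈2.44, Print 8/20≈0.4.
Take all of Email (4 $, value 42) ; 39 $ left.
All 18 $ of Podcast fit (value 58) ; 21 remain.
Take all of Native (16 $, value 39) ; 5 $ left.
Fill the last 5 $ with part of Print: 5/20 of it earns 2.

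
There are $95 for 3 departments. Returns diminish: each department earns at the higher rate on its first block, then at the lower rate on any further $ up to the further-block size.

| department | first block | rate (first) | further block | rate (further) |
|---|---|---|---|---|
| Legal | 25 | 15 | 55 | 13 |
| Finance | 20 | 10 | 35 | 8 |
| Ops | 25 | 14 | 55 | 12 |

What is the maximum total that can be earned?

Rank every tier by rate: Legal/first 15 > Ops/first 14 > Legal/second 13 > Ops/second 12 > Finance/first 10 > Finance/second 8.
Fill Legal first block (25 at 15) — 70 left.
Fill Ops first block (25 at 14) — 45 left.
Legal second at 13: only 45 left, fill 45.
Total = 15×25 + 14×25 + 13×45 = 1310.

1310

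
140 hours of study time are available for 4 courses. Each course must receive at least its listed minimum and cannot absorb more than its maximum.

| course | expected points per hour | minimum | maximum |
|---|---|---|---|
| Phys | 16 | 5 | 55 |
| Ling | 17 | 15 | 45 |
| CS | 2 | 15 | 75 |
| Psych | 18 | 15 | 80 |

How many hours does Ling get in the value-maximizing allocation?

Meeting every minimum uses 5+15+15+15 = 50 hours, leaving 90.
Order the courses by expected points per hour: Psych 18 > Ling 17 > Phys 16 > CS 2.
Psych: +65 to 80 (cap) — 25 left.
Ling: +25 (room for 30) → 40. Pool exhausted.

40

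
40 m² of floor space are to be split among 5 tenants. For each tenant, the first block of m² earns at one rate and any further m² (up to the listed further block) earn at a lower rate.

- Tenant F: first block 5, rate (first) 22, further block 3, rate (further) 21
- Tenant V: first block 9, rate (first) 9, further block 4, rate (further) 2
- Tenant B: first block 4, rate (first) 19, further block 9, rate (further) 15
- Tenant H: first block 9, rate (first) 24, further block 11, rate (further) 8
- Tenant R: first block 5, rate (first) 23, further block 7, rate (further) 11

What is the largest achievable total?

770

Order all 10 blocks by rate: Tenant H/T1 24 > Tenant R/T1 23 > Tenant F/T1 22 > Tenant F/T2 21 > Tenant B/T1 19 > Tenant B/T2 15 > Tenant R/T2 11 > Tenant V/T1 9 > Tenant H/T2 8 > Tenant V/T2 2.
Tenant H/T1 (24): +9 ; 31 left.
Fill Tenant R T1 block (5 at 23) ; 26 left.
Fill Tenant F T1 block (5 at 22) ; 21 left.
Fill Tenant F T2 block (3 at 21) ; 18 left.
Fill Tenant B T1 block (4 at 19) ; 14 left.
Tenant B T2 at 15: fill all 9 ; 5 left.
Tenant R/T2: +5 of 7 at 11; pool empty.
Total = 24×9 + 23×5 + 22×5 + 21×3 + 19×4 + 15×9 + 11×5 = 770.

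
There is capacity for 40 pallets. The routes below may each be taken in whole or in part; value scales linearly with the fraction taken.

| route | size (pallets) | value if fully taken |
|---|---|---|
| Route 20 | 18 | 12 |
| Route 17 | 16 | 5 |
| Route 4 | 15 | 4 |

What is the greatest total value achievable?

18.6

Sort by value density: Route 20 12/18≈0.667, Route 17 5/16≈0.312, Route 4 4/15≈0.267.
Take all of Route 20 (18 pallets, value 12) ; 22 pallets left.
Route 17: take in full, 16 pallets for value 5 ; 6 left.
Fill the last 6 pallets with part of Route 4: 6/15 of it earns 1.6.
Total value = 18.6.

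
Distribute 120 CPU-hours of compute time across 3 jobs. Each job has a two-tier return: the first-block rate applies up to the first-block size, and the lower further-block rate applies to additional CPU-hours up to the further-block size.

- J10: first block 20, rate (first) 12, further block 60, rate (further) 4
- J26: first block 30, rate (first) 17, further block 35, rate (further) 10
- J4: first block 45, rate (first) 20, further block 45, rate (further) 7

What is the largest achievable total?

Order all 6 blocks by rate: J4/tier1 20 > J26/tier1 17 > J10/tier1 12 > J26/tier2 10 > J4/tier2 7 > J10/tier2 4.
J4 tier1 at 20: fill all 45 → 75 left.
Fill J26 tier1 block (30 at 17) → 45 left.
Fill J10 tier1 block (20 at 12) → 25 left.
25 remain; put them into J26 tier2 at 10.
Total = 20×45 + 17×30 + 12×20 + 10×25 = 1900.

1900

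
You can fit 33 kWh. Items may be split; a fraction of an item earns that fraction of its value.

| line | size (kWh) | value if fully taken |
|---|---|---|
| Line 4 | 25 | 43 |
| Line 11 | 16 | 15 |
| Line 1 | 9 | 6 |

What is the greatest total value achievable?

50.5

Best value per unit of size first: Line 4 43/25≈1.72, Line 11 15/16≈0.938, Line 1 6/9≈0.667.
Take all of Line 4 (25 kWh, value 43) — 8 kWh left.
Fill the last 8 kWh with part of Line 11: 8/16 of it earns 7.5.
Total value = 50.5.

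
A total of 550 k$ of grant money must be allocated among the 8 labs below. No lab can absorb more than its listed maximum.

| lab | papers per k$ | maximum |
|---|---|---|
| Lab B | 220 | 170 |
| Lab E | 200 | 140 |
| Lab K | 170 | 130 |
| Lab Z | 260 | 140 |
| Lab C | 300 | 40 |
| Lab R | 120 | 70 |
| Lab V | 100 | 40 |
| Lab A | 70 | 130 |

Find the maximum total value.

Rank by papers per k$: Lab C 300 > Lab Z 260 > Lab B 220 > Lab E 200 > Lab K 170 > Lab R 120 > Lab V 100 > Lab A 70.
Lab C takes 40 to reach its cap of 40 — 510 left.
Lab Z: +140 to 140 (cap) — 370 left.
Lab B takes 170 to reach its cap of 170 — 200 left.
Give Lab E 140 to hit its cap of 140 — 60 left.
Lab K has room for 130 but only 60 remain, so it gets 60.
Total = 220×170 + 200×140 + 170×60 + 260×140 + 300×40 = 124000.

124000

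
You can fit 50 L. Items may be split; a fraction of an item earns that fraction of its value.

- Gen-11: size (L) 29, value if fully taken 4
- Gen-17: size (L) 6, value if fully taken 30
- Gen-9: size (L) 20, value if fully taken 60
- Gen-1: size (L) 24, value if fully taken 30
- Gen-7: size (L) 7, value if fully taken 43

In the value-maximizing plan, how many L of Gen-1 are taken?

17

Rank by value-to-size ratio: Gen-7 43/7≈6.14, Gen-17 30/6≈5, Gen-9 60/20≈3, Gen-1 30/24≈1.25, Gen-11 4/29≈0.138.
All 7 L of Gen-7 fit (value 43) ; 43 remain.
All 6 L of Gen-17 fit (value 30) ; 37 remain.
Take all of Gen-9 (20 L, value 60) ; 17 L left.
17 L left: a 17/24 share of Gen-1 gives 30×17/24 = 21.25.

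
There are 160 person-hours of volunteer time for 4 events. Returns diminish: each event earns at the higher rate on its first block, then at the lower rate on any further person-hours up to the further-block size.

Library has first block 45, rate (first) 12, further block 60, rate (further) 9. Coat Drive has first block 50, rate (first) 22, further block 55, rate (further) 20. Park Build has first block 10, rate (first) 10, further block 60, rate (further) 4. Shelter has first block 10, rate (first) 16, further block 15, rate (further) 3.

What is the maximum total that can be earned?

Order all 8 blocks by rate: Coat Drive/tier1 22 > Coat Drive/tier2 20 > Shelter/tier1 16 > Library/tier1 12 > Park Build/tier1 10 > Library/tier2 9 > Park Build/tier2 4 > Shelter/tier2 3.
Coat Drive tier1 at 22: fill all 50 — 110 left.
Coat Drive/tier2 (20): +55 — 55 left.
Fill Shelter tier1 block (10 at 16) — 45 left.
Fill Library tier1 block (45 at 12) — 0 left.
Total = 22×50 + 20×55 + 16×10 + 12×45 = 2900.

2900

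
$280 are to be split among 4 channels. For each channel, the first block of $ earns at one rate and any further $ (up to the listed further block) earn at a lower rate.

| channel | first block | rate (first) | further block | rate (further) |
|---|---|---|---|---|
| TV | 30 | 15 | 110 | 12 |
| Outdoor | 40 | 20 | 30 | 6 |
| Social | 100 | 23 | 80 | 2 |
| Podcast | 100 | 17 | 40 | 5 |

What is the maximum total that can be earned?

Order all 8 blocks by rate: Social/T1 23 > Outdoor/T1 20 > Podcast/T1 17 > TV/T1 15 > TV/T2 12 > Outdoor/T2 6 > Podcast/T2 5 > Social/T2 2.
Social T1 at 23: fill all 100 — 180 left.
Outdoor T1 at 20: fill all 40 — 140 left.
Fill Podcast T1 block (100 at 17) — 40 left.
TV T1 at 15: fill all 30 — 10 left.
TV/T2: +10 of 110 at 12; pool empty.
Total = 23×100 + 20×40 + 17×100 + 15×30 + 12×10 = 5370.

5370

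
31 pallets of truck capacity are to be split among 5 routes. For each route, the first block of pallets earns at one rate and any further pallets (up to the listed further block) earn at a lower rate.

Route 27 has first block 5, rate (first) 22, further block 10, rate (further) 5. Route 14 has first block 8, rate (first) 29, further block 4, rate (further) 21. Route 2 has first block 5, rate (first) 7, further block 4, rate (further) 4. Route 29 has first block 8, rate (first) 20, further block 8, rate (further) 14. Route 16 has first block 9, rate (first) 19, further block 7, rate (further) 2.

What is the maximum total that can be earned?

700

Rank every tier by rate: Route 14/tier1 29 > Route 27/tier1 22 > Route 14/tier2 21 > Route 29/tier1 20 > Route 16/tier1 19 > Route 29/tier2 14 > Route 2/tier1 7 > Route 27/tier2 5 > Route 2/tier2 4 > Route 16/tier2 2.
Route 14/tier1 (29): +8 → 23 left.
Fill Route 27 tier1 block (5 at 22) → 18 left.
Fill Route 14 tier2 block (4 at 21) → 14 left.
Route 29/tier1 (20): +8 → 6 left.
Route 16 tier1 at 19: only 6 left, fill 6.
Total = 29×8 + 22×5 + 21×4 + 20×8 + 19×6 = 700.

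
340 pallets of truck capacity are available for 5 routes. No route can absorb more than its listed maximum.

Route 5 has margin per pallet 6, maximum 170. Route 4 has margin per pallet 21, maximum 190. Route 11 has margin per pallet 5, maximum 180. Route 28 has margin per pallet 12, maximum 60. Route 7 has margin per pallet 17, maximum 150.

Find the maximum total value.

6540

Highest margin per pallet first: Route 4 21 > Route 7 17 > Route 28 12 > Route 5 6 > Route 11 5.
Route 4: +190 to 190 (cap) → 150 left.
Route 7: +150 to 150 (cap) → 0 left.
Total = 21×190 + 17×150 = 6540.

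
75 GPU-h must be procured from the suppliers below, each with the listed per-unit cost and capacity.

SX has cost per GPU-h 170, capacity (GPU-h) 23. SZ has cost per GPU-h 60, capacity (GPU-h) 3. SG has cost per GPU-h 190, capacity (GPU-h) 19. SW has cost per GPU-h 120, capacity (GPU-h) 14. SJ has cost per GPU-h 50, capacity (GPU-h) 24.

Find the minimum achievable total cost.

Fill from the cheapest supplier first.
Take 24 from SJ at 50 — need 51 more.
SZ at 60: take all 3 GPU-h — 48 still needed.
Take 14 from SW at 120 — need 34 more.
SX (170): use full 23 — 11 GPU-h to go.
Take 11 from SG at 190 to finish.
Cost = 24×50 + 3×60 + 14×120 + 23×170 + 11×190 = 9060.

9060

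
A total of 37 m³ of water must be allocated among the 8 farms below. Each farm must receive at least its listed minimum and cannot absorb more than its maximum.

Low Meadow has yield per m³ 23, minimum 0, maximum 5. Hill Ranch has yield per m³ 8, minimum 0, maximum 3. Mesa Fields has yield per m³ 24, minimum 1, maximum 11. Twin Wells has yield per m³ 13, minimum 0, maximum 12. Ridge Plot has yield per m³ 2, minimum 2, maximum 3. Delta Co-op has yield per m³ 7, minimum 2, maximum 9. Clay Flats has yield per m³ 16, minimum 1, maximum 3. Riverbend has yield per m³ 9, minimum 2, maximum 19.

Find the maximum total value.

Meeting every minimum uses 0+0+1+0+2+2+1+2 = 8 m³, leaving 29.
Highest yield per m³ first: Mesa Fields 24 > Low Meadow 23 > Clay Flats 16 > Twin Wells 13 > Riverbend 9 > Hill Ranch 8 > Delta Co-op 7 > Ridge Plot 2.
Give Mesa Fields 10 more to hit its cap of 11 ; 19 left.
Low Meadow takes 5 more to reach its cap of 5 ; 14 left.
Clay Flats: +2 to 3 (cap) ; 12 left.
Give Twin Wells 12 more to hit its cap of 12 ; 0 left.
Total = 23×5 + 24×11 + 13×12 + 2×2 + 7×2 + 16×3 + 9×2 = 619.

619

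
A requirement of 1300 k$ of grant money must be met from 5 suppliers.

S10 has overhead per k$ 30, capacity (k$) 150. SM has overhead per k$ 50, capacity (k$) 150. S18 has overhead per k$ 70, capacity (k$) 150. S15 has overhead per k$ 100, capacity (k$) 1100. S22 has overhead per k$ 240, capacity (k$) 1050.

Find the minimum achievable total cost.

107500

Fill from the cheapest supplier first.
Take 150 from S10 at 30 ; need 1150 more.
SM (50): use full 150 ; 1000 k$ to go.
Take 150 from S18 at 70 ; need 850 more.
S15 at 100: take 850 of its 1100 ; requirement met.
S22: unused.
Cost = 150×30 + 150×50 + 150×70 + 850×100 = 107500.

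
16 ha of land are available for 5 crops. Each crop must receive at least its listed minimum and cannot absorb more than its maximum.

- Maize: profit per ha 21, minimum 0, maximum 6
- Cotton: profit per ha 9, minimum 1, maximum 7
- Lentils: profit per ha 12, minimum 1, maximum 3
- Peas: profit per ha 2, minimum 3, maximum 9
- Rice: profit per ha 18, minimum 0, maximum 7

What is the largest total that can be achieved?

243

Meeting every minimum uses 0+1+1+3+0 = 5 ha, leaving 11.
Order the crops by profit per ha: Maize 21 > Rice 18 > Lentils 12 > Cotton 9 > Peas 2.
Give Maize 6 more to hit its cap of 6 → 5 left.
Rice has room for 7 more but only 5 remain, so it gets 5.
Total = 21×6 + 9×1 + 12×1 + 2×3 + 18×5 = 243.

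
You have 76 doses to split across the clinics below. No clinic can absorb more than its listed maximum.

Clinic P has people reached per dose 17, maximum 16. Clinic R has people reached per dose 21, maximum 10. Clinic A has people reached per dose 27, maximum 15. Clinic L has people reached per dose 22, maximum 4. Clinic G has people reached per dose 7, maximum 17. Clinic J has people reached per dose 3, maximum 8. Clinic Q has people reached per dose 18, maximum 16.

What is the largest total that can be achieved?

Highest people reached per dose first: Clinic A 27 > Clinic L 22 > Clinic R 21 > Clinic Q 18 > Clinic P 17 > Clinic G 7 > Clinic J 3.
Give Clinic A 15 to hit its cap of 15 ; 61 left.
Clinic L takes 4 to reach its cap of 4 ; 57 left.
Give Clinic R 10 to hit its cap of 10 ; 47 left.
Clinic Q takes 16 to reach its cap of 16 ; 31 left.
Give Clinic P 16 to hit its cap of 16 ; 15 left.
Only 15 left; Clinic G takes them to reach 15.
Total = 17×16 + 21×10 + 27×15 + 22×4 + 7×15 + 18×16 = 1368.

1368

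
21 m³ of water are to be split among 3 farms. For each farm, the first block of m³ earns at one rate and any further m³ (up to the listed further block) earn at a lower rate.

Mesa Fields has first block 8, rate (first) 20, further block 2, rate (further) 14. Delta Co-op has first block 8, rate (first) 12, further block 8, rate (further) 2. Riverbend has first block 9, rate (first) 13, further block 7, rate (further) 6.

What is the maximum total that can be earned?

Rank every tier by rate: Mesa Fields/T1 20 > Mesa Fields/T2 14 > Riverbend/T1 13 > Delta Co-op/T1 12 > Riverbend/T2 6 > Delta Co-op/T2 2.
Mesa Fields/T1 (20): +8 — 13 left.
Mesa Fields T2 at 14: fill all 2 — 11 left.
Riverbend/T1 (13): +9 — 2 left.
Delta Co-op T1 at 12: only 2 left, fill 2.
Total = 20×8 + 14×2 + 13×9 + 12×2 = 329.

329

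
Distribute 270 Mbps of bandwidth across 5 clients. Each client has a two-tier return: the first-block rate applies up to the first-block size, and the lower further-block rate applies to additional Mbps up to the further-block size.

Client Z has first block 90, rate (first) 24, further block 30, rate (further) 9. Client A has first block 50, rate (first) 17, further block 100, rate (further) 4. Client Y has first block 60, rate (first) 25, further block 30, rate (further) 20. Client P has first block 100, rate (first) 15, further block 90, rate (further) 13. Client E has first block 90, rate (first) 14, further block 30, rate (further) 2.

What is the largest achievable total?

Treat each block as its own option and order by rate: Client Y/tier1 25 > Client Z/tier1 24 > Client Y/tier2 20 > Client A/tier1 17 > Client P/tier1 15 > Client E/tier1 14 > Client P/tier2 13 > Client Z/tier2 9 > Client A/tier2 4 > Client E/tier2 2.
Fill Client Y tier1 block (60 at 25) — 210 left.
Client Z/tier1 (24): +90 — 120 left.
Client Y/tier2 (20): +30 — 90 left.
Client A tier1 at 17: fill all 50 — 40 left.
40 remain; put them into Client P tier1 at 15.
Total = 25×60 + 24×90 + 20×30 + 17×50 + 15×40 = 5710.

5710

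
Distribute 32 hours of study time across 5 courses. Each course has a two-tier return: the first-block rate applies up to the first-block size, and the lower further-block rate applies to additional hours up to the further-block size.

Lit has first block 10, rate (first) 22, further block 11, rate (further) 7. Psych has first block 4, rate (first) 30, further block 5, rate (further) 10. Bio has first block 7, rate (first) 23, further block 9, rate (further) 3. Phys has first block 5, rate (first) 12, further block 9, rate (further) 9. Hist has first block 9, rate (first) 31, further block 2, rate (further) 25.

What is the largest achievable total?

Treat each block as its own option and order by rate: Hist/tier1 31 > Psych/tier1 30 > Hist/tier2 25 > Bio/tier1 23 > Lit/tier1 22 > Phys/tier1 12 > Psych/tier2 10 > Phys/tier2 9 > Lit/tier2 7 > Bio/tier2 3.
Hist tier1 at 31: fill all 9 — 23 left.
Fill Psych tier1 block (4 at 30) — 19 left.
Fill Hist tier2 block (2 at 25) — 17 left.
Bio/tier1 (23): +7 — 10 left.
Lit tier1 at 22: fill all 10 — 0 left.
Total = 31×9 + 30×4 + 25×2 + 23×7 + 22×10 = 830.

830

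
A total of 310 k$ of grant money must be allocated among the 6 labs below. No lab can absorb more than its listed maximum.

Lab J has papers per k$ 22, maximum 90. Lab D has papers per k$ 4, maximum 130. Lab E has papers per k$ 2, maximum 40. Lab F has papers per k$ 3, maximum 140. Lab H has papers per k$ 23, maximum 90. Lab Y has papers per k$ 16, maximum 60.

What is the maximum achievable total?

Rank by papers per k$: Lab H 23 > Lab J 22 > Lab Y 16 > Lab D 4 > Lab F 3 > Lab E 2.
Give Lab H 90 to hit its cap of 90 ; 220 left.
Lab J: +90 to 90 (cap) ; 130 left.
Give Lab Y 60 to hit its cap of 60 ; 70 left.
Lab D has room for 130 but only 70 remain, so it gets 70.
Total = 22×90 + 4×70 + 23×90 + 16×60 = 5290.

5290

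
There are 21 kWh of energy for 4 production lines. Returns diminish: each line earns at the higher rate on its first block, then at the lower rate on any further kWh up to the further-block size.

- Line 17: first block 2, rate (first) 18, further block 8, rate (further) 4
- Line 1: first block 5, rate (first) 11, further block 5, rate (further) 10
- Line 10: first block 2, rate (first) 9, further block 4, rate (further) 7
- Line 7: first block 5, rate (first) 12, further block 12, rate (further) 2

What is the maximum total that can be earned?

233

Order all 8 blocks by rate: Line 17/first 18 > Line 7/first 12 > Line 1/first 11 > Line 1/second 10 > Line 10/first 9 > Line 10/second 7 > Line 17/second 4 > Line 7/second 2.
Line 17/first (18): +2 → 19 left.
Line 7 first at 12: fill all 5 → 14 left.
Fill Line 1 first block (5 at 11) → 9 left.
Fill Line 1 second block (5 at 10) → 4 left.
Line 10/first (9): +2 → 2 left.
2 remain; put them into Line 10 second at 7.
Total = 18×2 + 12×5 + 11×5 + 10×5 + 9×2 + 7×2 = 233.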